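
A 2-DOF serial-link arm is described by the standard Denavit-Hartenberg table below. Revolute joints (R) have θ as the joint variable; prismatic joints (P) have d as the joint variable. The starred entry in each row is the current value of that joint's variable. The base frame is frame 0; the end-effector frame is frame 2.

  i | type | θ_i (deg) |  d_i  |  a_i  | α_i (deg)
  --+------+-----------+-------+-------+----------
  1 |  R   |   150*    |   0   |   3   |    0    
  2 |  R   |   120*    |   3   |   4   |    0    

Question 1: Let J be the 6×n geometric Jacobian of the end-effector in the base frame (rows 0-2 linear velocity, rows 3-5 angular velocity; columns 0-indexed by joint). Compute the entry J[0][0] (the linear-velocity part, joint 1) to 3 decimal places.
axis z_0 = ẑ; lever o_n−o_0 = (-2.5981,-2.5000,3.0000)
cross product → J_v[:, 0] = (2.5000,-2.5981,0.0000)
J_ω[:, 0] = z_0
entry J[0][0] = 2.5000

2.500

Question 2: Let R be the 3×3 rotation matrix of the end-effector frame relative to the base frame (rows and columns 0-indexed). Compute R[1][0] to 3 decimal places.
-1.000

End-effector x-axis (col 0 of R) = (-0.0000,-1.0000,0.0000)
R[1][0] = -1.0000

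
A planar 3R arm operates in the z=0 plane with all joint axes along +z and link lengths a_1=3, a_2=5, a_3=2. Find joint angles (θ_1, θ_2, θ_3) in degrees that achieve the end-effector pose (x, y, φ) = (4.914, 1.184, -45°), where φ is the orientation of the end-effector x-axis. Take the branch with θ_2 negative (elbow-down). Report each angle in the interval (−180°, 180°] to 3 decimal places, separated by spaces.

wrist centre = target − a_3·(cos φ, sin φ) = (3.4998, 2.5982)
cos θ_2 = (18.9992−3²−5²)/(2·3·5) = -0.5000; θ_2 = -120.0017° (elbow-down)
β = atan2(2.5982,3.4998) = 36.5899°; ψ = atan2(-4.3301,0.4999) = -83.4148°
θ_1 = β − ψ = 120.0047°
θ_3 = φ − θ_1 − θ_2 = -45.0030° (wrapped to (-180°,180°])

120.005 -120.002 -45.003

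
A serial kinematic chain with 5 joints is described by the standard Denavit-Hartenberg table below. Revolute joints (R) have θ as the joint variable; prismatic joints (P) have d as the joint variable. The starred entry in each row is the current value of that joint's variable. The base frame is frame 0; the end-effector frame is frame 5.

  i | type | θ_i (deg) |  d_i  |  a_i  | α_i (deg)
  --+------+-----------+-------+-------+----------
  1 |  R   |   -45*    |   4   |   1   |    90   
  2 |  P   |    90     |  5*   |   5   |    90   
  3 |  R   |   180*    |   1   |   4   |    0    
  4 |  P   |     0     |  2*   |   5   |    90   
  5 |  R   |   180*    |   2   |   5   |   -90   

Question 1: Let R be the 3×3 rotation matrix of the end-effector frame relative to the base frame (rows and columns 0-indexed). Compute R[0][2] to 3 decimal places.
-0.707

End-effector z-axis (col 2 of R) = (-0.7071,0.7071,0.0000)
R[0][2] = -0.7071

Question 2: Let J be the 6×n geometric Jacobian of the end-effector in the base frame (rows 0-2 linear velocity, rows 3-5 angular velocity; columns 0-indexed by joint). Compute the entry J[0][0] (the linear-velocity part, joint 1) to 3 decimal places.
axis z_0 = ẑ; lever o_n−o_0 = (-2.1213,-7.7782,5.0000)
cross product → J_v[:, 0] = (7.7782,-2.1213,0.0000)
J_ω[:, 0] = z_0
entry J[0][0] = 7.7782

7.778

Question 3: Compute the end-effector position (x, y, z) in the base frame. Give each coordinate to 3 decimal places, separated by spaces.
after link 1: o_1 = (0.7071, -0.7071, 4.0000)
after link 2: o_2 = (-2.8284, -4.2426, 9.0000)
after link 3: o_3 = (-2.1213, -4.9497, 5.0000)
after link 4: o_4 = (-0.7071, -6.3640, -0.0000)
after link 5: o_5 = (-2.1213, -7.7782, 5.0000)

-2.121 -7.778 5.000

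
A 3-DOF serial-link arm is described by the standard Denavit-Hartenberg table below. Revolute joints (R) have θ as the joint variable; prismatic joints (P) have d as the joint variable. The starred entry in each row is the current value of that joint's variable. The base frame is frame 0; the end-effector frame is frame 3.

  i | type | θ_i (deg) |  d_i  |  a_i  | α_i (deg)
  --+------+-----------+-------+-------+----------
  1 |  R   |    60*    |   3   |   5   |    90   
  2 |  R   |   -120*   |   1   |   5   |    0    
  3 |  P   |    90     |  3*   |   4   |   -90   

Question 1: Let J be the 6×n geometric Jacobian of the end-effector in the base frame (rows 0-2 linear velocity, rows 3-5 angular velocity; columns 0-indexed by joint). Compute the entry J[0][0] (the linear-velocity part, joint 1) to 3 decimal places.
-3.165

axis z_0 = ẑ; lever o_n−o_0 = (6.4462,3.1651,-3.3301)
cross product → J_v[:, 0] = (-3.1651,6.4462,0.0000)
J_ω[:, 0] = z_0
entry J[0][0] = -3.1651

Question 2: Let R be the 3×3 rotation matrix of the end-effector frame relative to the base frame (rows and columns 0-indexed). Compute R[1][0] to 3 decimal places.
0.750

End-effector x-axis (col 0 of R) = (0.4330,0.7500,-0.5000)
R[1][0] = 0.7500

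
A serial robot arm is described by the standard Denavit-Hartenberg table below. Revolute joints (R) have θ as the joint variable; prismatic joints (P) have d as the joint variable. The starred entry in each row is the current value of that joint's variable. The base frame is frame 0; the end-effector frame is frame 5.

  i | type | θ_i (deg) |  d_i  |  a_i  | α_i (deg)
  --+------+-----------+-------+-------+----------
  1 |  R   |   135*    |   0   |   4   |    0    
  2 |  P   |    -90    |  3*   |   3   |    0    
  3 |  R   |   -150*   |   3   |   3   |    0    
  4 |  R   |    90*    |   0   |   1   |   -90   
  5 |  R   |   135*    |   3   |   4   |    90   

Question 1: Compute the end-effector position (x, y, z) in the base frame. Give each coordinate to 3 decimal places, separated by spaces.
-2.473 5.423 3.172

after link 1: o_1 = (-2.8284, 2.8284, 0.0000)
after link 2: o_2 = (-0.7071, 4.9497, 3.0000)
after link 3: o_3 = (-1.4836, 2.0520, 6.0000)
after link 4: o_4 = (-0.5176, 1.7932, 6.0000)
after link 5: o_5 = (-2.4732, 5.4230, 3.1716)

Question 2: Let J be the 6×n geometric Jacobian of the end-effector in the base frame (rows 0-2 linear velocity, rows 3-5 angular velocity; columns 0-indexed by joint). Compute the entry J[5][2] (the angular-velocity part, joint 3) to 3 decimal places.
1.000

axis z_2 = (0.0000,0.0000,1.0000); lever o_n−o_2 = (-1.7661,0.4732,0.1716)
cross product → J_v[:, 2] = (-0.4732,-1.7661,0.0000)
J_ω[:, 2] = z_2
entry J[5][2] = 1.0000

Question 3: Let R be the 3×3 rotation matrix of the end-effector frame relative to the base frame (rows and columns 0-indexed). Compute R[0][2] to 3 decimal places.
End-effector z-axis (col 2 of R) = (0.6830,-0.1830,-0.7071)
R[0][2] = 0.6830

0.683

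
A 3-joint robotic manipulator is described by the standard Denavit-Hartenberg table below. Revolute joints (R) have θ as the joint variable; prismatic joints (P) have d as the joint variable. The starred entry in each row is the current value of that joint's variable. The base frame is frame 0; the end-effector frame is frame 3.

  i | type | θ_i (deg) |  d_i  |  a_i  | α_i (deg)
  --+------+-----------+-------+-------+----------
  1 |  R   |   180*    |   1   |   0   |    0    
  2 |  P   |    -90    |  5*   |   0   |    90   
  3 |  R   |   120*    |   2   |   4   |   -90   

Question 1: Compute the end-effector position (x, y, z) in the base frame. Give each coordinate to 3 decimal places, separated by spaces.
after link 1: o_1 = (0.0000, 0.0000, 1.0000)
after link 2: o_2 = (0.0000, 0.0000, 6.0000)
after link 3: o_3 = (2.0000, -2.0000, 9.4641)

2.000 -2.000 9.464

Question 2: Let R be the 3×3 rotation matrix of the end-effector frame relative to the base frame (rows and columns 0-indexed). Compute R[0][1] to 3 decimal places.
-1.000

End-effector y-axis (col 1 of R) = (-1.0000,0.0000,-0.0000)
R[0][1] = -1.0000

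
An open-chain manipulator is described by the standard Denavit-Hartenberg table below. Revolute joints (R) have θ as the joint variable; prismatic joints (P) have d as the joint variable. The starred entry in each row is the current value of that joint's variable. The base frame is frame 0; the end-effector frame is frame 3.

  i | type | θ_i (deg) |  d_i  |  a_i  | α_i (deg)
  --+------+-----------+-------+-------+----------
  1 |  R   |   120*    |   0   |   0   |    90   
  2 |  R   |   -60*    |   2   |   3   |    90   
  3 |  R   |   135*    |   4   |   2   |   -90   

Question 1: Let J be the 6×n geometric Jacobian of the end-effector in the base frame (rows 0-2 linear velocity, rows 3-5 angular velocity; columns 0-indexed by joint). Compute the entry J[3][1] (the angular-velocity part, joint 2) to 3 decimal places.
0.866

axis z_1 = (0.8660,0.5000,0.0000); lever o_n−o_1 = (4.2924,-0.6062,-3.3733)
cross product → J_v[:, 1] = (-1.6867,2.9214,-2.6712)
J_ω[:, 1] = z_1
entry J[3][1] = 0.8660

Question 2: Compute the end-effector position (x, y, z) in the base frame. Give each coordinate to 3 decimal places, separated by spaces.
after link 1: o_1 = (0.0000, 0.0000, 0.0000)
after link 2: o_2 = (0.9821, 2.2990, -2.5981)
after link 3: o_3 = (4.2924, -0.6062, -3.3733)

4.292 -0.606 -3.373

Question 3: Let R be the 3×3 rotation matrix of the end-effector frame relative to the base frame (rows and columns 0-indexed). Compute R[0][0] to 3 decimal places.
End-effector x-axis (col 0 of R) = (0.7891,0.0474,0.6124)
R[0][0] = 0.7891

0.789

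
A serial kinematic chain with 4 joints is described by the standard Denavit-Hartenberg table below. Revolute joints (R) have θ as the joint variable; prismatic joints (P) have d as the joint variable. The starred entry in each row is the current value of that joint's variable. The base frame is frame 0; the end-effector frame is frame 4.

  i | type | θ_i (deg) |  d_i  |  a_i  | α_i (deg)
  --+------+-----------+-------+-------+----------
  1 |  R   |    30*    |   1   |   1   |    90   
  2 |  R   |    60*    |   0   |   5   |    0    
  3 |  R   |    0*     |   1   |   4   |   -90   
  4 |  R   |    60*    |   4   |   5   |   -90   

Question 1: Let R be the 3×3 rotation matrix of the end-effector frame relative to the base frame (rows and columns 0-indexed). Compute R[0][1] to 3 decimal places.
0.750

End-effector y-axis (col 1 of R) = (0.7500,0.4330,-0.5000)
R[0][1] = 0.7500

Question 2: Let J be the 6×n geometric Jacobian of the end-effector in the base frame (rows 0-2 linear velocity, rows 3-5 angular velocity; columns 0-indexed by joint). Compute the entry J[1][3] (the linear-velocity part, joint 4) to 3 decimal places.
1.083

axis z_3 = (-0.7500,-0.4330,0.5000); lever o_n−o_3 = (-4.0825,2.6429,4.1651)
cross product → J_v[:, 3] = (-3.1250,1.0825,-3.7500)
J_ω[:, 3] = z_3
entry J[1][3] = 1.0825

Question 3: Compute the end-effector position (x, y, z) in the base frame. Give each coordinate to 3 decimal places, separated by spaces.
after link 1: o_1 = (0.8660, 0.5000, 1.0000)
after link 2: o_2 = (3.0311, 1.7500, 5.3301)
after link 3: o_3 = (5.2631, 1.8840, 8.7942)
after link 4: o_4 = (1.1806, 4.5269, 12.9593)

1.181 4.527 12.959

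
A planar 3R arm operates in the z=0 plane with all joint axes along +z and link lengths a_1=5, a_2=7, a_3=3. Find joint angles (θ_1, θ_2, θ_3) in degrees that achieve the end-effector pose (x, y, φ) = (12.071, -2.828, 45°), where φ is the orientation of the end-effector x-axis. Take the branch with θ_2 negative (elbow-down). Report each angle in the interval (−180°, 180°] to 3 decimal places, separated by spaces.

wrist centre = target − a_3·(cos φ, sin φ) = (9.9497, -4.9493)
cos θ_2 = (123.4919−5²−7²)/(2·5·7) = 0.7070; θ_2 = -45.0065° (elbow-down)
β = atan2(-4.9493,9.9497) = -26.4474°; ψ = atan2(-4.9503,9.9492) = -26.4530°
θ_1 = β − ψ = 0.0057°
θ_3 = φ − θ_1 − θ_2 = 90.0008° (wrapped to (-180°,180°])

0.006 -45.006 90.001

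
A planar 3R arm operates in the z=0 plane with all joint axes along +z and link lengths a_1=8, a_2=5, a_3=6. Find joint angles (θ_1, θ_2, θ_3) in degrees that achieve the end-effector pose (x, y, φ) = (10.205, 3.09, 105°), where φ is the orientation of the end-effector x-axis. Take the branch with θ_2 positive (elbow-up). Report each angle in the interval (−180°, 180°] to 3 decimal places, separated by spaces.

wrist centre = target − a_3·(cos φ, sin φ) = (11.7579, -2.7056)
cos θ_2 = (145.5686−8²−5²)/(2·8·5) = 0.7071; θ_2 = 45.0000° (elbow-up)
β = atan2(-2.7056,11.7579) = -12.9585°; ψ = atan2(3.5355,11.5355) = 17.0398°
θ_1 = β − ψ = -29.9983°
θ_3 = φ − θ_1 − θ_2 = 89.9983° (wrapped to (-180°,180°])

-29.998 45.000 89.998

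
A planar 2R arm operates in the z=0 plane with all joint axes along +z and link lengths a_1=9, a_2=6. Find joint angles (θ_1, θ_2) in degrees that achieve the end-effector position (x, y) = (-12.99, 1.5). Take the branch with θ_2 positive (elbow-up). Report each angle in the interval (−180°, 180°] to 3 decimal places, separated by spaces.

149.998 60.006

cos θ_2 = (170.9901−9²−6²)/(2·9·6) = 0.4999; θ_2 = 60.0061° (elbow-up)
β = atan2(1.5000,-12.9900) = 173.4130°; ψ = atan2(5.1965,11.9995) = 23.4155°
θ_1 = β − ψ = 149.9976°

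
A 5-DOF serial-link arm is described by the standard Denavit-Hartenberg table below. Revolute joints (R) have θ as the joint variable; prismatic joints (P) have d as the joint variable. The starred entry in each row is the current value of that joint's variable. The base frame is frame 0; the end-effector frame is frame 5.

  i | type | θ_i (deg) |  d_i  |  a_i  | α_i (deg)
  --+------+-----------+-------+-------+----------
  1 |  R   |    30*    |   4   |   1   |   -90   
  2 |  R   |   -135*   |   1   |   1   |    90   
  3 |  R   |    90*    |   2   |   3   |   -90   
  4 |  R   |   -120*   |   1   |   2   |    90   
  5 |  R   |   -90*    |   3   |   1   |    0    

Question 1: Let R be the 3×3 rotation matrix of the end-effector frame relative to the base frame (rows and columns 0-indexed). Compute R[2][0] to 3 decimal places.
0.707

End-effector x-axis (col 0 of R) = (-0.6124,-0.3536,0.7071)
R[2][0] = 0.7071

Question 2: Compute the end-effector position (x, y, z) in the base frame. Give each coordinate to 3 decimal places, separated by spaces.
-1.314 -0.295 3.129

after link 1: o_1 = (0.8660, 0.5000, 4.0000)
after link 2: o_2 = (-0.2463, 1.0125, 4.7071)
after link 3: o_3 = (-2.9711, 2.9034, 3.2929)
after link 4: o_4 = (-2.9194, 1.7786, 1.3610)
after link 5: o_5 = (-1.3142, -0.2946, 3.1288)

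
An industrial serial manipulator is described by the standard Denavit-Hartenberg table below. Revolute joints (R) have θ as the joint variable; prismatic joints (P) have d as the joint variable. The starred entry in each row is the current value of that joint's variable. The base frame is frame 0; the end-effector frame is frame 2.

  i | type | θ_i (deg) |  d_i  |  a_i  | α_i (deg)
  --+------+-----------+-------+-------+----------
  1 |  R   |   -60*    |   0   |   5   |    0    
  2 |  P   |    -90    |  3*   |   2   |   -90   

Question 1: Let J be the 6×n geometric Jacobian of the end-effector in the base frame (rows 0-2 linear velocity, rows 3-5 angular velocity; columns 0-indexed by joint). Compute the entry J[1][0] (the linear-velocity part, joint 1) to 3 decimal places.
axis z_0 = ẑ; lever o_n−o_0 = (0.7679,-5.3301,3.0000)
cross product → J_v[:, 0] = (5.3301,0.7679,-0.0000)
J_ω[:, 0] = z_0
entry J[1][0] = 0.7679

0.768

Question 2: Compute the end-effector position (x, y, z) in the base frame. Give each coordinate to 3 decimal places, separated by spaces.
0.768 -5.330 3.000

after link 1: o_1 = (2.5000, -4.3301, 0.0000)
after link 2: o_2 = (0.7679, -5.3301, 3.0000)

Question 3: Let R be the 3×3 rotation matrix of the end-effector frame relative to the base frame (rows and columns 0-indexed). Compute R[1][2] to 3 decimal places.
-0.866

End-effector z-axis (col 2 of R) = (0.5000,-0.8660,0.0000)
R[1][2] = -0.8660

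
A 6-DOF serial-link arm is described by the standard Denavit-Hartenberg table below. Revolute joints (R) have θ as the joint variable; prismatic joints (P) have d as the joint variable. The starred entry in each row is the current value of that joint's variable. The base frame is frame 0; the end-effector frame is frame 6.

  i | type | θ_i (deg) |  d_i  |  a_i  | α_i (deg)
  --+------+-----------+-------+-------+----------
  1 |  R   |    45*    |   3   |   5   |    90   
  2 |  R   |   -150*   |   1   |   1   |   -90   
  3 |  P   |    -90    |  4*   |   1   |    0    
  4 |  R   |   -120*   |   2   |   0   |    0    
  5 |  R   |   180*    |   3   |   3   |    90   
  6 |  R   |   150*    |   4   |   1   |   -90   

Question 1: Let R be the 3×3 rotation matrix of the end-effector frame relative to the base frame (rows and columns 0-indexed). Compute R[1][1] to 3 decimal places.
0.306

End-effector y-axis (col 1 of R) = (-0.9186,0.3062,-0.2500)
R[1][1] = 0.3062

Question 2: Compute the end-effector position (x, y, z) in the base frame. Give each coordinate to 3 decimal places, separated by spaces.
10.993 1.757 -5.651

after link 1: o_1 = (3.5355, 3.5355, 3.0000)
after link 2: o_2 = (3.6303, 2.2161, 2.5000)
after link 3: o_3 = (5.7516, 2.9232, -0.9641)
after link 4: o_4 = (6.4587, 3.6303, -2.6962)
after link 5: o_5 = (6.9890, 2.0393, -6.5933)
after link 6: o_6 = (10.9931, 1.7568, -5.6513)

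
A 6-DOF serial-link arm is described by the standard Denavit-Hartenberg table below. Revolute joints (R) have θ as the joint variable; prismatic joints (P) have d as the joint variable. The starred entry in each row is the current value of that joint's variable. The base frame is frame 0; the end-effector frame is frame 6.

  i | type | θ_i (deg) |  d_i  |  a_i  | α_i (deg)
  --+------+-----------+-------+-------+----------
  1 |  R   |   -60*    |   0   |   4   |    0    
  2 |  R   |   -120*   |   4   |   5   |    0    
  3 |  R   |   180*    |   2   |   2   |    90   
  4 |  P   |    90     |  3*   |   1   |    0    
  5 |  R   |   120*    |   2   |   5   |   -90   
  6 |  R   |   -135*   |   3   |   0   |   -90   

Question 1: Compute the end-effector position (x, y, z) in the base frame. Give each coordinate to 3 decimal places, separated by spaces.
after link 1: o_1 = (2.0000, -3.4641, 0.0000)
after link 2: o_2 = (-3.0000, -3.4641, 4.0000)
after link 3: o_3 = (-1.0000, -3.4641, 6.0000)
after link 4: o_4 = (-1.0000, -6.4641, 7.0000)
after link 5: o_5 = (-5.3301, -8.4641, 4.5000)
after link 6: o_6 = (-3.8301, -8.4641, 1.9019)

-3.830 -8.464 1.902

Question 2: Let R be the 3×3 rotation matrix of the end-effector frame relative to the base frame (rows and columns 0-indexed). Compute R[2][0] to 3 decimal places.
End-effector x-axis (col 0 of R) = (0.6124,-0.7071,0.3536)
R[2][0] = 0.3536

0.354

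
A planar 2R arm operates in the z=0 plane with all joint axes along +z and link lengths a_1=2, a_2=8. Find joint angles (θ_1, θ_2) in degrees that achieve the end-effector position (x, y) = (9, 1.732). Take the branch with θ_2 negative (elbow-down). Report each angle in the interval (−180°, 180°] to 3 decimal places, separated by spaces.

60.000 -60.000

cos θ_2 = (83.9998−2²−8²)/(2·2·8) = 0.5000; θ_2 = -60.0004° (elbow-down)
β = atan2(1.7320,9.0000) = 10.8931°; ψ = atan2(-6.9282,6.0000) = -49.1069°
θ_1 = β − ψ = 60.0000°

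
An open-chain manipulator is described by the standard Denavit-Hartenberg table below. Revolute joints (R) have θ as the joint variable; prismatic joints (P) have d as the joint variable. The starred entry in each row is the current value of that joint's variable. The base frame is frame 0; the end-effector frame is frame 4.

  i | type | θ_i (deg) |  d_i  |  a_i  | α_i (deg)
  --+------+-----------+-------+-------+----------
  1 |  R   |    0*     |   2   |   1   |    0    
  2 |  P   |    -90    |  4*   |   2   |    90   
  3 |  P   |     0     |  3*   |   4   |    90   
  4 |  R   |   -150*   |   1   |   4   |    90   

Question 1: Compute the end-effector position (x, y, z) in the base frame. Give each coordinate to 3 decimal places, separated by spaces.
-0.000 -2.536 5.000

after link 1: o_1 = (1.0000, 0.0000, 2.0000)
after link 2: o_2 = (1.0000, -2.0000, 6.0000)
after link 3: o_3 = (-2.0000, -6.0000, 6.0000)
after link 4: o_4 = (-0.0000, -2.5359, 5.0000)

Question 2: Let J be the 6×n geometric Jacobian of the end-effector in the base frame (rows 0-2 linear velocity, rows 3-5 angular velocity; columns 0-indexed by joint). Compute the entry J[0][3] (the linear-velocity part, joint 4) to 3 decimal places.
3.464

axis z_3 = (-0.0000,-0.0000,-1.0000); lever o_n−o_3 = (2.0000,3.4641,-1.0000)
cross product → J_v[:, 3] = (3.4641,-2.0000,-0.0000)
J_ω[:, 3] = z_3
entry J[0][3] = 3.4641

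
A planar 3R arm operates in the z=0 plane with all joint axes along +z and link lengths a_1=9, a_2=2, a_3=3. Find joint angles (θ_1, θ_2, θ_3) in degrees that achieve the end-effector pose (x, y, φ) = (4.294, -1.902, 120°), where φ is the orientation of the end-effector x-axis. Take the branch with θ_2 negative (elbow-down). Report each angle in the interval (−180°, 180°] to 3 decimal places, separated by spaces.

wrist centre = target − a_3·(cos φ, sin φ) = (5.7940, -4.5001)
cos θ_2 = (53.8211−9²−2²)/(2·9·2) = -0.8661; θ_2 = -150.0063° (elbow-down)
β = atan2(-4.5001,5.7940) = -37.8357°; ψ = atan2(-0.9998,7.2678) = -7.8328°
θ_1 = β − ψ = -30.0029°
θ_3 = φ − θ_1 − θ_2 = -59.9908° (wrapped to (-180°,180°])

-30.003 -150.006 -59.991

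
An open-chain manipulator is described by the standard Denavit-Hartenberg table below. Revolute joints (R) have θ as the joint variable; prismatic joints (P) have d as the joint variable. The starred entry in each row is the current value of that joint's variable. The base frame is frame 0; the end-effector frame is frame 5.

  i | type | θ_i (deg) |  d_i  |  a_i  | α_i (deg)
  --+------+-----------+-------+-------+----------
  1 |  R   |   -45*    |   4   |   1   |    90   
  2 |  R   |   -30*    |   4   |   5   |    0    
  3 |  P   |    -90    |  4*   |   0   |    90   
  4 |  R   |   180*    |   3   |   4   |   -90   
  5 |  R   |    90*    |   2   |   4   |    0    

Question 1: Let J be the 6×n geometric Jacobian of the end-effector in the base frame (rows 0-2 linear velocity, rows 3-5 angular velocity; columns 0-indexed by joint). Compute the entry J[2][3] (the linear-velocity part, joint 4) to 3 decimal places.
-1.732

axis z_3 = (-0.6124,0.6124,0.5000); lever o_n−o_3 = (3.4408,-0.6124,2.9641)
cross product → J_v[:, 3] = (2.1213,3.5355,-1.7321)
J_ω[:, 3] = z_3
entry J[2][3] = -1.7321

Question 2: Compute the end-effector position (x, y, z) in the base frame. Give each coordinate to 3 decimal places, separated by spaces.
after link 1: o_1 = (0.7071, -0.7071, 4.0000)
after link 2: o_2 = (0.9405, -6.5974, 1.5000)
after link 3: o_3 = (-1.8879, -9.4258, 1.5000)
after link 4: o_4 = (-2.3108, -9.0029, 6.4641)
after link 5: o_5 = (1.5529, -10.0382, 4.4641)

1.553 -10.038 4.464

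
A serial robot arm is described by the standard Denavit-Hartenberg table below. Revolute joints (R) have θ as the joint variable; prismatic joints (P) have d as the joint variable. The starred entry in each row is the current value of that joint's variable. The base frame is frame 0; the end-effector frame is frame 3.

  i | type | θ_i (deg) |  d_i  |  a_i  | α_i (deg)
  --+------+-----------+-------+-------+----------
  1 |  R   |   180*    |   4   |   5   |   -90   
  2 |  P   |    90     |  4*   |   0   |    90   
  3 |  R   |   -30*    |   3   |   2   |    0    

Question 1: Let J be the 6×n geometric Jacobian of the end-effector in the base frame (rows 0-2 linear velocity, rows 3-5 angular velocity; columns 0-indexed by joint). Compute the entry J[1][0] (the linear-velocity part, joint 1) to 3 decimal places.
axis z_0 = ẑ; lever o_n−o_0 = (-8.0000,-3.0000,2.2679)
cross product → J_v[:, 0] = (3.0000,-8.0000,0.0000)
J_ω[:, 0] = z_0
entry J[1][0] = -8.0000

-8.000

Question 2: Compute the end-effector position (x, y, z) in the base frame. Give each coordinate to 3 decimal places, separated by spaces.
-8.000 -3.000 2.268

after link 1: o_1 = (-5.0000, 0.0000, 4.0000)
after link 2: o_2 = (-5.0000, -4.0000, 4.0000)
after link 3: o_3 = (-8.0000, -3.0000, 2.2679)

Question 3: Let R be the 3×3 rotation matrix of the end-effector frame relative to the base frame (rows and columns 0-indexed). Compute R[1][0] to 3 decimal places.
0.500

End-effector x-axis (col 0 of R) = (-0.0000,0.5000,-0.8660)
R[1][0] = 0.5000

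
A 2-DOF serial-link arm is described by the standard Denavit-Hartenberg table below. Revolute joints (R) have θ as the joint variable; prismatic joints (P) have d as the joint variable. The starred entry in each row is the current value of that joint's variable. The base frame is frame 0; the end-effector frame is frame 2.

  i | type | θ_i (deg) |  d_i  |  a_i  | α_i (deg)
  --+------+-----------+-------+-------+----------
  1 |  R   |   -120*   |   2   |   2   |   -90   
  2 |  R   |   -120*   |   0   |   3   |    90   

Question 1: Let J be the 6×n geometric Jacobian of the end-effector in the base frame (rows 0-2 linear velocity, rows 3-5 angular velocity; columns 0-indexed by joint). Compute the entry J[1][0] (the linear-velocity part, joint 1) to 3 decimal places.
axis z_0 = ẑ; lever o_n−o_0 = (-0.2500,-0.4330,4.5981)
cross product → J_v[:, 0] = (0.4330,-0.2500,0.0000)
J_ω[:, 0] = z_0
entry J[1][0] = -0.2500

-0.250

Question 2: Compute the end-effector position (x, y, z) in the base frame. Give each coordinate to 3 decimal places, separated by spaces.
after link 1: o_1 = (-1.0000, -1.7321, 2.0000)
after link 2: o_2 = (-0.2500, -0.4330, 4.5981)

-0.250 -0.433 4.598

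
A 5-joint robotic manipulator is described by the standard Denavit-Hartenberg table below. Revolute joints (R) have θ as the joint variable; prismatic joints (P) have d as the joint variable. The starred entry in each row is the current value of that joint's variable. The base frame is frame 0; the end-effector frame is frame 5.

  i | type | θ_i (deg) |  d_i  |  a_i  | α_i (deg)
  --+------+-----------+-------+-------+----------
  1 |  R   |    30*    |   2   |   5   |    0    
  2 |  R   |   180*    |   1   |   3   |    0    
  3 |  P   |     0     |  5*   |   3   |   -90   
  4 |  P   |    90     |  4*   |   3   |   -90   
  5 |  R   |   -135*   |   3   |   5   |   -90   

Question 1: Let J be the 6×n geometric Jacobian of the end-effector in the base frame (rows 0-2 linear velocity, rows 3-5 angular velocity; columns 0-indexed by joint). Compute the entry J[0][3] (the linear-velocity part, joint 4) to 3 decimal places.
prismatic axis z_3 = (0.5000,-0.8660,0.0000)
J_v[:, 3] = z_3; J_ω[:, 3] = (0,0,0)
entry J[0][3] = 0.5000

0.500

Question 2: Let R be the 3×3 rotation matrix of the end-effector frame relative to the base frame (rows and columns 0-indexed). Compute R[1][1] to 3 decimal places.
End-effector y-axis (col 1 of R) = (-0.8660,-0.5000,0.0000)
R[1][1] = -0.5000

-0.500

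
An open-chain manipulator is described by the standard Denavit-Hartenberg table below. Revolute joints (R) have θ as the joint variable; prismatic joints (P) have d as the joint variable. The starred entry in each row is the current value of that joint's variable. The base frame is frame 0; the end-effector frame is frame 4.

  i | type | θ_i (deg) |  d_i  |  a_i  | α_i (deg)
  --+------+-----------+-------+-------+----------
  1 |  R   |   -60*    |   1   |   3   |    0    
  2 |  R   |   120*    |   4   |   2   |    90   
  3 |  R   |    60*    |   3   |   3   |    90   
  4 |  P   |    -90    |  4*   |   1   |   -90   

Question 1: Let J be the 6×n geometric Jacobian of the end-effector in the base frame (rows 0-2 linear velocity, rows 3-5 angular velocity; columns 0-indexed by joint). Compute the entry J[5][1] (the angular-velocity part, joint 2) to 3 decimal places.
axis z_1 = (0.0000,0.0000,1.0000); lever o_n−o_1 = (5.2141,5.0311,4.5981)
cross product → J_v[:, 1] = (-5.0311,5.2141,0.0000)
J_ω[:, 1] = z_1
entry J[5][1] = 1.0000

1.000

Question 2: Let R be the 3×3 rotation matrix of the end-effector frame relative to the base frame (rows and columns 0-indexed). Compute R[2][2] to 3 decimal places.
0.866

End-effector z-axis (col 2 of R) = (0.2500,0.4330,0.8660)
R[2][2] = 0.8660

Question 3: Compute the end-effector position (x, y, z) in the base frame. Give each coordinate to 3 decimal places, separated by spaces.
6.714 2.433 5.598

after link 1: o_1 = (1.5000, -2.5981, 1.0000)
after link 2: o_2 = (2.5000, -0.8660, 5.0000)
after link 3: o_3 = (5.8481, -1.0670, 7.5981)
after link 4: o_4 = (6.7141, 2.4330, 5.5981)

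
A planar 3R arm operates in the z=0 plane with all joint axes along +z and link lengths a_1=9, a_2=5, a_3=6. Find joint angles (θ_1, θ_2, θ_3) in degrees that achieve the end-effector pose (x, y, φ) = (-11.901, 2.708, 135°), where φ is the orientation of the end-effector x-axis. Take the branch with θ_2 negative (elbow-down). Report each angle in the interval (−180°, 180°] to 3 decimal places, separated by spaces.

wrist centre = target − a_3·(cos φ, sin φ) = (-7.6584, -1.5346)
cos θ_2 = (61.0056−9²−5²)/(2·9·5) = -0.4999; θ_2 = -119.9959° (elbow-down)
β = atan2(-1.5346,-7.6584) = -168.6687°; ψ = atan2(-4.3303,6.5003) = -33.6703°
θ_1 = β − ψ = -134.9984°
θ_3 = φ − θ_1 − θ_2 = 29.9943° (wrapped to (-180°,180°])

-134.998 -119.996 29.994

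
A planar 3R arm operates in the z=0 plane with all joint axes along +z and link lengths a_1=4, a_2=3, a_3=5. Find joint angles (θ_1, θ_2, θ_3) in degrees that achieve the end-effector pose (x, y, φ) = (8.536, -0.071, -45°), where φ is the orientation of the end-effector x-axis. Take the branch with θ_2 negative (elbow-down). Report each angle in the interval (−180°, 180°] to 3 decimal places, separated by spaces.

59.992 -59.979 -45.013

wrist centre = target − a_3·(cos φ, sin φ) = (5.0005, 3.4645)
cos θ_2 = (37.0077−4²−3²)/(2·4·3) = 0.5003; θ_2 = -59.9789° (elbow-down)
β = atan2(3.4645,5.0005) = 34.7159°; ψ = atan2(-2.5975,5.5010) = -25.2764°
θ_1 = β − ψ = 59.9923°
θ_3 = φ − θ_1 − θ_2 = -45.0134° (wrapped to (-180°,180°])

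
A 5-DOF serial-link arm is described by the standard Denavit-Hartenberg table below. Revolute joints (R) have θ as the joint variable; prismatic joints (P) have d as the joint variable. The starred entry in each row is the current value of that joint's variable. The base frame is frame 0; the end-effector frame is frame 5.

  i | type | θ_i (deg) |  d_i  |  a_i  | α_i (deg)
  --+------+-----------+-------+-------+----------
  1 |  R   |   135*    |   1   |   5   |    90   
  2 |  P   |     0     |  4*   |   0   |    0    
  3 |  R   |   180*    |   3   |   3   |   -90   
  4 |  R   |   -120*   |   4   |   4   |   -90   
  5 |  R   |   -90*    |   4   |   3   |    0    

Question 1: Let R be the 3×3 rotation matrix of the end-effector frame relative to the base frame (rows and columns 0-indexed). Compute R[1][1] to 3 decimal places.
0.966

End-effector y-axis (col 1 of R) = (0.2588,0.9659,0.0000)
R[1][1] = 0.9659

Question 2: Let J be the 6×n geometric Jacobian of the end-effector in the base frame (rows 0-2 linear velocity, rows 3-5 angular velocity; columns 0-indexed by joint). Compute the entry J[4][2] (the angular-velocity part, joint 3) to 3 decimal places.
0.707

axis z_2 = (0.7071,0.7071,0.0000); lever o_n−o_2 = (9.1416,2.8284,-7.0000)
cross product → J_v[:, 2] = (-4.9497,4.9497,-4.4641)
J_ω[:, 2] = z_2
entry J[4][2] = 0.7071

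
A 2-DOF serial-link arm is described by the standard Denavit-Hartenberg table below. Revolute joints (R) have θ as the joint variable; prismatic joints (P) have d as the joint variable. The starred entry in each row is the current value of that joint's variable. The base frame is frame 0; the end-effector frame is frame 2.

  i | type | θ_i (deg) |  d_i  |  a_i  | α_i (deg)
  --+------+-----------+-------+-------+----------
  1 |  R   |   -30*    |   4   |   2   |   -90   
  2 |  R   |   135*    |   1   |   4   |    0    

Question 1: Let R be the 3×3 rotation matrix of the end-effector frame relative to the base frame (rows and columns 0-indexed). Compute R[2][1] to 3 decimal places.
End-effector y-axis (col 1 of R) = (-0.6124,0.3536,0.7071)
R[2][1] = 0.7071

0.707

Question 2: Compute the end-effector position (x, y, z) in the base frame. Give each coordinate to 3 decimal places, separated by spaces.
after link 1: o_1 = (1.7321, -1.0000, 4.0000)
after link 2: o_2 = (-0.2174, 1.2802, 1.1716)

-0.217 1.280 1.172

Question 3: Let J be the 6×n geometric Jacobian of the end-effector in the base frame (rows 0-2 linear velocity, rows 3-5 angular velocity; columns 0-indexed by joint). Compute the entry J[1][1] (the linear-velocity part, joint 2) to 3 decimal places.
1.414

axis z_1 = (0.5000,0.8660,0.0000); lever o_n−o_1 = (-1.9495,2.2802,-2.8284)
cross product → J_v[:, 1] = (-2.4495,1.4142,2.8284)
J_ω[:, 1] = z_1
entry J[1][1] = 1.4142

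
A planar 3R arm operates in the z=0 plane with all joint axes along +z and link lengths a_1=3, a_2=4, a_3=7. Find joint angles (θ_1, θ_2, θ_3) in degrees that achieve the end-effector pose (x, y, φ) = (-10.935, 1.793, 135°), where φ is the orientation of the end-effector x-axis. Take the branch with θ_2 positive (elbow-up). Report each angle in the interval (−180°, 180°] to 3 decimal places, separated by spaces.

-169.374 29.982 -85.609

wrist centre = target − a_3·(cos φ, sin φ) = (-5.9853, -3.1567)
cos θ_2 = (45.7883−3²−4²)/(2·3·4) = 0.8662; θ_2 = 29.9824° (elbow-up)
β = atan2(-3.1567,-5.9853) = -152.1919°; ψ = atan2(1.9989,6.4647) = 17.1820°
θ_1 = β − ψ = -169.3739°
θ_3 = φ − θ_1 − θ_2 = -85.6085° (wrapped to (-180°,180°])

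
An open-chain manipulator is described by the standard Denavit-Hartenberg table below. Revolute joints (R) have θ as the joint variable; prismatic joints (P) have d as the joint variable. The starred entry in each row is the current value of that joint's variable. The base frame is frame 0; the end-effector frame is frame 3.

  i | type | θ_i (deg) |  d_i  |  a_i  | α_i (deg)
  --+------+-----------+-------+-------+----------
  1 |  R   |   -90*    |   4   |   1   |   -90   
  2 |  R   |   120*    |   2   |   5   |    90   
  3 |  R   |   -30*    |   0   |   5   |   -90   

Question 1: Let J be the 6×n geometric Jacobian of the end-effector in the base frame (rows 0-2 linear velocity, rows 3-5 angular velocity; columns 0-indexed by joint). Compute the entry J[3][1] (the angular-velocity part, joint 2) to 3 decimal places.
axis z_1 = (1.0000,0.0000,0.0000); lever o_n−o_1 = (-0.5000,4.6651,-8.0801)
cross product → J_v[:, 1] = (-0.0000,8.0801,4.6651)
J_ω[:, 1] = z_1
entry J[3][1] = 1.0000

1.000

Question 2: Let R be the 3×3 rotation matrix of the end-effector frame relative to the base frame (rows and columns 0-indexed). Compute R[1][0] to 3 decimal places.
0.433

End-effector x-axis (col 0 of R) = (-0.5000,0.4330,-0.7500)
R[1][0] = 0.4330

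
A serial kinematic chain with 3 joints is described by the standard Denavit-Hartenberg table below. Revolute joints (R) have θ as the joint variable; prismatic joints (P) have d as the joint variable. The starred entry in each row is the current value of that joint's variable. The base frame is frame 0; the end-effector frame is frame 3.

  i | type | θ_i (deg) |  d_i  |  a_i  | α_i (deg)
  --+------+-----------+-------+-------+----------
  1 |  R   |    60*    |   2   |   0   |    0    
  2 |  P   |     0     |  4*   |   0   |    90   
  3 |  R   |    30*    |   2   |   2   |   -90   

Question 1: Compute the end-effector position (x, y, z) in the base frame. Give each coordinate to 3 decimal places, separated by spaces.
after link 1: o_1 = (0.0000, 0.0000, 2.0000)
after link 2: o_2 = (0.0000, 0.0000, 6.0000)
after link 3: o_3 = (2.5981, 0.5000, 7.0000)

2.598 0.500 7.000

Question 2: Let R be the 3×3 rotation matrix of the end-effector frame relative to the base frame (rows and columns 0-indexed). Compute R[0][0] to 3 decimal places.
0.433

End-effector x-axis (col 0 of R) = (0.4330,0.7500,0.5000)
R[0][0] = 0.4330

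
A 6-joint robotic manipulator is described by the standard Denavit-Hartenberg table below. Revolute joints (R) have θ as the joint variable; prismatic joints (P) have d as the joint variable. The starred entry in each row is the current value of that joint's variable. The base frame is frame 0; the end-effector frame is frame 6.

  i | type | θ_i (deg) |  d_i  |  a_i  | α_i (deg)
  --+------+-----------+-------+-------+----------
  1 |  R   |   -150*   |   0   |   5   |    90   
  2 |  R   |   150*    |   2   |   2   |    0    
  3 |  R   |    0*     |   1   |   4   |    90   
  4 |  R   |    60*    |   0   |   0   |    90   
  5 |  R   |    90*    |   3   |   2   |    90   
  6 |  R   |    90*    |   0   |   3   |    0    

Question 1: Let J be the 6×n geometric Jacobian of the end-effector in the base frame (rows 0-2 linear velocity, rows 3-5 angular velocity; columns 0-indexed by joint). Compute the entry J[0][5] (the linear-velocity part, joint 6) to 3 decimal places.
axis z_5 = (-0.0580,0.9665,0.2500); lever o_n−o_5 = (2.6986,-0.1740,1.2990)
cross product → J_v[:, 5] = (1.2990,0.7500,-2.5981)
J_ω[:, 5] = z_5
entry J[0][5] = 1.2990

1.299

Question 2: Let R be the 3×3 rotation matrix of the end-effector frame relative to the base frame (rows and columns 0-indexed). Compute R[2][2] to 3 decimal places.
End-effector z-axis (col 2 of R) = (-0.0580,0.9665,0.2500)
R[2][2] = 0.2500

0.250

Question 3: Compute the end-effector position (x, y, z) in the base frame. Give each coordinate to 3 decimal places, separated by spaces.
3.201 1.848 7.330

after link 1: o_1 = (-4.3301, -2.5000, 0.0000)
after link 2: o_2 = (-3.8301, 0.0981, 1.0000)
after link 3: o_3 = (-1.3301, 2.6962, 3.0000)
after link 4: o_4 = (-1.3301, 2.6962, 3.0000)
after link 5: o_5 = (0.5024, 2.0221, 6.0311)
after link 6: o_6 = (3.2010, 1.8481, 7.3301)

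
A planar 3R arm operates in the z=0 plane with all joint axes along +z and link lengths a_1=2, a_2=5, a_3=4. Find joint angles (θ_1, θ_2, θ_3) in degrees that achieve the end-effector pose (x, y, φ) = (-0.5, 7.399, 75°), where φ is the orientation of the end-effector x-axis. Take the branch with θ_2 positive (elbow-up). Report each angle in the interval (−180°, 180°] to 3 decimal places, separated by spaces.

wrist centre = target − a_3·(cos φ, sin φ) = (-1.5353, 3.5353)
cos θ_2 = (14.8554−2²−5²)/(2·2·5) = -0.7072; θ_2 = 135.0100° (elbow-up)
β = atan2(3.5353,-1.5353) = 113.4739°; ψ = atan2(3.5349,-1.5362) = 113.4881°
θ_1 = β − ψ = -0.0142°
θ_3 = φ − θ_1 − θ_2 = -59.9958° (wrapped to (-180°,180°])

-0.014 135.010 -59.996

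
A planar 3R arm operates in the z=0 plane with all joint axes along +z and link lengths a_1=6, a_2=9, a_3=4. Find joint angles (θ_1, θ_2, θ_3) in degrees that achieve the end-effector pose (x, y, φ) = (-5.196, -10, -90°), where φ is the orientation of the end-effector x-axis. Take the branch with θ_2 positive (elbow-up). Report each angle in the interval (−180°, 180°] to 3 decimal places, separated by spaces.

wrist centre = target − a_3·(cos φ, sin φ) = (-5.1960, -6.0000)
cos θ_2 = (62.9984−6²−9²)/(2·6·9) = -0.5000; θ_2 = 120.0010° (elbow-up)
β = atan2(-6.0000,-5.1960) = -130.8926°; ψ = atan2(7.7942,1.4999) = 79.1074°
θ_1 = β − ψ = -210.0000°
θ_3 = φ − θ_1 − θ_2 = -0.0010° (wrapped to (-180°,180°])

150.000 120.001 -0.001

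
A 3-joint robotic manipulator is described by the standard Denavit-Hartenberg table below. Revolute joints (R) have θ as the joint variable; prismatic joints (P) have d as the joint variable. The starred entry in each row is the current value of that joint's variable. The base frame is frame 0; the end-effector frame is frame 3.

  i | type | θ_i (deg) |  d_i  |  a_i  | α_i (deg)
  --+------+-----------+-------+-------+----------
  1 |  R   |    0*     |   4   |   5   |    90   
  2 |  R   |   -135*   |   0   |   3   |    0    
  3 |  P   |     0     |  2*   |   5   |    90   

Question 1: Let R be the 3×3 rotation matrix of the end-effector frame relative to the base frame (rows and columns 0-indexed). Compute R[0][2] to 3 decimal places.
-0.707

End-effector z-axis (col 2 of R) = (-0.7071,-0.0000,0.7071)
R[0][2] = -0.7071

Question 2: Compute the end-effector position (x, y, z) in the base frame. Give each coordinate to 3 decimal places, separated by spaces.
after link 1: o_1 = (5.0000, 0.0000, 4.0000)
after link 2: o_2 = (2.8787, -0.0000, 1.8787)
after link 3: o_3 = (-0.6569, -2.0000, -1.6569)

-0.657 -2.000 -1.657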